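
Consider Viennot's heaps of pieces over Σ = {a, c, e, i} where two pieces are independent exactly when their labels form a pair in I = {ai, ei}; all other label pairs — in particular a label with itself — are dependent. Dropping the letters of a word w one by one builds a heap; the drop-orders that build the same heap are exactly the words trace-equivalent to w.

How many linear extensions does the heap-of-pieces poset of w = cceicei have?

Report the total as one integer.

#0=c has no predecessor
#1=c depends on [0:c]
#2=e depends on [1:c]
#3=i depends on [1:c]
#4=c depends on [2:e, 3:i]
#5=e depends on [4:c]
#6=i depends on [4:c]
sources: [0:c]
N(rest) = Σ N(rest − s) over sources s of rest; N(one piece) = 1:
  size 1 → [5]=1  [6]=1
  size 2 → [5,6]=2
  size 3 → [4,5,6]=2
  size 4 → [2,4,5,6]=2  [3,4,5,6]=2
  size 5 → [2,3,4,5,6]=4
  first=0(c) contributes 4

4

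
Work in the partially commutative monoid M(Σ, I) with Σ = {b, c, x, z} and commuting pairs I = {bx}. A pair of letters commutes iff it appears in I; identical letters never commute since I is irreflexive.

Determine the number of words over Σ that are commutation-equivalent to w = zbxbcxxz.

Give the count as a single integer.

#0=z has no predecessor
#1=b depends on [0:z]
#2=x depends on [0:z]
#3=b depends on [1:b]
#4=c depends on [2:x, 3:b]
#5=x depends on [4:c]
#6=x depends on [5:x]
#7=z depends on [6:x]
sources: [0:z]
N(rest) = Σ N(rest − s) over sources s of rest; N(one piece) = 1:
  size 1 → [7]=1
  size 2 → [6,7]=1
  size 3 → [5,6,7]=1
  size 4 → [4,5,6,7]=1
  size 5 → [2,4,5,6,7]=1  [3,4,5,6,7]=1
  size 6 → [1,3,4,5,6,7]=1  [2,3,4,5,6,7]=2
  first=0(z) contributes 3

3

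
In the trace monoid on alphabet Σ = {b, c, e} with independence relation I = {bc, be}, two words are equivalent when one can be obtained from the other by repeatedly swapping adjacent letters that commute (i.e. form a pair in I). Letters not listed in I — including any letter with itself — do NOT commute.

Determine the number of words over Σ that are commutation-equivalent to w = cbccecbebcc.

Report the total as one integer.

0(c) covers ∅
1(b) covers ∅
2(c) covers 0:c
3(c) covers 2:c
4(e) covers 3:c
5(c) covers 4:e
6(b) covers 1:b
7(e) covers 5:c
8(b) covers 6:b
9(c) covers 7:e
10(c) covers 9:c
floor of heap: 0:c, 1:b
completions by unplaced set U, small U first (add the entries for U minus each lowest piece of U):
  |U|=1: {8}:1  {10}:1
  |U|=2: {6,8}:1  {8,10}:2  {9,10}:1
  |U|=3: {1,6,8}:1  {6,8,10}:3  {7,9,10}:1  {8,9,10}:3
  |U|=4: {1,6,8,10}:4  {5,7,9,10}:1  {6,8,9,10}:6  {7,8,9,10}:4
  |U|=5: {1,6,8,9,10}:10  {4,5,7,9,10}:1  {5,7,8,9,10}:5  {6,7,8,9,10}:10
  |U|=6: {1,6,7,8,9,10}:20  {3,4,5,7,9,10}:1  {4,5,7,8,9,10}:6  {5,6,7,8,9,10}:15
  |U|=7: {1,5,6,7,8,9,10}:35  {2,3,4,5,7,9,10}:1  {3,4,5,7,8,9,10}:7  {4,5,6,7,8,9,10}:21
  |U|=8: {0,2,3,4,5,7,9,10}:1  {1,4,5,6,7,8,9,10}:56  {2,3,4,5,7,8,9,10}:8  {3,4,5,6,7,8,9,10}:28
  |U|=9: {0,2,3,4,5,7,8,9,10}:9  {1,3,4,5,6,7,8,9,10}:84  {2,3,4,5,6,7,8,9,10}:36
  start at 0(c): 120
  start at 1(b): 45
sum over floor = 165

165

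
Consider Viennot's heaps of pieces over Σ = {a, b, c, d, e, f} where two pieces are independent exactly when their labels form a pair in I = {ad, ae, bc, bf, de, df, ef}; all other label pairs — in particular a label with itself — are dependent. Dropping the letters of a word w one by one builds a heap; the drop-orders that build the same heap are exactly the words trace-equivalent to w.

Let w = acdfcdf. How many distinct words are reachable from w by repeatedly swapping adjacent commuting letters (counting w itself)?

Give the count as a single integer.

#0=a has no predecessor
#1=c depends on [0:a]
#2=d depends on [1:c]
#3=f depends on [1:c]
#4=c depends on [2:d, 3:f]
#5=d depends on [4:c]
#6=f depends on [4:c]
sources: [0:a]
N(rest) = Σ N(rest − s) over sources s of rest; N(one piece) = 1:
  size 1 → [5]=1  [6]=1
  size 2 → [5,6]=2
  size 3 → [4,5,6]=2
  size 4 → [2,4,5,6]=2  [3,4,5,6]=2
  size 5 → [2,3,4,5,6]=4
  first=0(a) contributes 4

4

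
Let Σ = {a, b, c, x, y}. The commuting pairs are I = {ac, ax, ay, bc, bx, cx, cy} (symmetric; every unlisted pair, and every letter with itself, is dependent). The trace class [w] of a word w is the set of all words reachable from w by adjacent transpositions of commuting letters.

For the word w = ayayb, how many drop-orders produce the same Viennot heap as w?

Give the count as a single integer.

drop 0:a onto floor
drop 1:y onto floor
drop 2:a onto {0:a}
drop 3:y onto {1:y}
drop 4:b onto {2:a, 3:y}
ground layer = {0:a, 1:y}
drop-orders for the pieces not yet dropped (sum over which currently-grounded one goes next):
  1 to go: {4} 1
  2 to go: {2,4} 1  {3,4} 1
  3 to go: {0,2,4} 1  {1,3,4} 1  {2,3,4} 2
  if 0:a drops first: 3 orders
  if 1:y drops first: 3 orders
heap linearizations: 6

6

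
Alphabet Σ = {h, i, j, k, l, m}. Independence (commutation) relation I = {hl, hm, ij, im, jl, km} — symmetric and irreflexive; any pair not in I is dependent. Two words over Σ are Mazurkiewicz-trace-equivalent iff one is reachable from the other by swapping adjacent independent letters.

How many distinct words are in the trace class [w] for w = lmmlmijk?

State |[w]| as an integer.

0(l) covers ∅
1(m) covers 0:l
2(m) covers 1:m
3(l) covers 2:m
4(m) covers 3:l
5(i) covers 3:l
6(j) covers 4:m
7(k) covers 5:i, 6:j
floor of heap: 0:l
completions by unplaced set U, small U first (add the entries for U minus each lowest piece of U):
  |U|=1: {7}:1
  |U|=2: {5,7}:1  {6,7}:1
  |U|=3: {4,6,7}:1  {5,6,7}:2
  |U|=4: {4,5,6,7}:3
  |U|=5: {3,4,5,6,7}:3
  |U|=6: {2,3,4,5,6,7}:3
  start at 0(l): 3

3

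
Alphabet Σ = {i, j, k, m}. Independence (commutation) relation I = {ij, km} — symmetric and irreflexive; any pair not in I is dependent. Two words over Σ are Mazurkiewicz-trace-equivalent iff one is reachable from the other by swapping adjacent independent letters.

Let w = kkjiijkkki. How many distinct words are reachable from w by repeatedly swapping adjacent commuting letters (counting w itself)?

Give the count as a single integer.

6

0(k) covers ∅
1(k) covers 0:k
2(j) covers 1:k
3(i) covers 1:k
4(i) covers 3:i
5(j) covers 2:j
6(k) covers 4:i, 5:j
7(k) covers 6:k
8(k) covers 7:k
9(i) covers 8:k
floor of heap: 0:k
completions by unplaced set U, small U first (add the entries for U minus each lowest piece of U):
  |U|=1: {9}:1
  |U|=2: {8,9}:1
  |U|=3: {7,8,9}:1
  |U|=4: {6,7,8,9}:1
  |U|=5: {4,6,7,8,9}:1  {5,6,7,8,9}:1
  |U|=6: {2,5,6,7,8,9}:1  {3,4,6,7,8,9}:1  {4,5,6,7,8,9}:2
  |U|=7: {2,4,5,6,7,8,9}:3  {3,4,5,6,7,8,9}:3
  |U|=8: {2,3,4,5,6,7,8,9}:6
  start at 0(k): 6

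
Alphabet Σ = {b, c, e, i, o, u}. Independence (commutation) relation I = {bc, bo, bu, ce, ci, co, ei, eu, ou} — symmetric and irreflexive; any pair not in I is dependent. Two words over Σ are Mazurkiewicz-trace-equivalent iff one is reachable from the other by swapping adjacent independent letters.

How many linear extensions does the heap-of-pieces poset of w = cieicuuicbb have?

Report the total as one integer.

0(c) covers ∅
1(i) covers ∅
2(e) covers ∅
3(i) covers 1:i
4(c) covers 0:c
5(u) covers 3:i, 4:c
6(u) covers 5:u
7(i) covers 6:u
8(c) covers 6:u
9(b) covers 2:e, 7:i
10(b) covers 9:b
floor of heap: 0:c, 1:i, 2:e
completions by unplaced set U, small U first (add the entries for U minus each lowest piece of U):
  |U|=1: {8}:1  {10}:1
  |U|=2: {8,10}:2  {9,10}:1
  |U|=3: {2,9,10}:1  {7,9,10}:1  {8,9,10}:3
  |U|=4: {2,7,9,10}:2  {2,8,9,10}:4  {7,8,9,10}:4
  |U|=5: {2,7,8,9,10}:10  {6,7,8,9,10}:4
  |U|=6: {2,6,7,8,9,10}:14  {5,6,7,8,9,10}:4
  |U|=7: {2,5,6,7,8,9,10}:18  {3,5,6,7,8,9,10}:4  {4,5,6,7,8,9,10}:4
  |U|=8: {0,4,5,6,7,8,9,10}:4  {1,3,5,6,7,8,9,10}:4  {2,3,5,6,7,8,9,10}:22  {2,4,5,6,7,8,9,10}:22  {3,4,5,6,7,8,9,10}:8
  |U|=9: {0,2,4,5,6,7,8,9,10}:26  {0,3,4,5,6,7,8,9,10}:12  {1,2,3,5,6,7,8,9,10}:26  {1,3,4,5,6,7,8,9,10}:12  {2,3,4,5,6,7,8,9,10}:52
  start at 0(c): 90
  start at 1(i): 90
  start at 2(e): 24
sum over floor = 204

204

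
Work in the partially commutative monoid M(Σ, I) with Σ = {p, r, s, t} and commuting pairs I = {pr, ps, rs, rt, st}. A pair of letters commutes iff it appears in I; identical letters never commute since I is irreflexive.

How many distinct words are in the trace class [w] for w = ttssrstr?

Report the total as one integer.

560

#0=t has no predecessor
#1=t depends on [0:t]
#2=s has no predecessor
#3=s depends on [2:s]
#4=r has no predecessor
#5=s depends on [3:s]
#6=t depends on [1:t]
#7=r depends on [4:r]
sources: [0:t, 2:s, 4:r]
N(rest) = Σ N(rest − s) over sources s of rest; N(one piece) = 1:
  size 1 → [5]=1  [6]=1  [7]=1
  size 2 → [1,6]=1  [3,5]=1  [4,7]=1  [5,6]=2  [5,7]=2  [6,7]=2
  size 3 → [0,1,6]=1  [1,5,6]=3  [1,6,7]=3  [2,3,5]=1  [3,5,6]=3  [3,5,7]=3  [4,5,7]=3  [4,6,7]=3  [5,6,7]=6
  size 4 → [0,1,5,6]=4  [0,1,6,7]=4  [1,3,5,6]=6  [1,4,6,7]=6  [1,5,6,7]=12  [2,3,5,6]=4  [2,3,5,7]=4  [3,4,5,7]=6  [3,5,6,7]=12  [4,5,6,7]=12
  size 5 → [0,1,3,5,6]=10  [0,1,4,6,7]=10  [0,1,5,6,7]=20  [1,2,3,5,6]=10  [1,3,5,6,7]=30  [1,4,5,6,7]=30  [2,3,4,5,7]=10  [2,3,5,6,7]=20  [3,4,5,6,7]=30
  size 6 → [0,1,2,3,5,6]=20  [0,1,3,5,6,7]=60  [0,1,4,5,6,7]=60  [1,2,3,5,6,7]=60  [1,3,4,5,6,7]=90  [2,3,4,5,6,7]=60
  first=0(t) contributes 210
  first=2(s) contributes 210
  first=4(r) contributes 140
|[w]| = 560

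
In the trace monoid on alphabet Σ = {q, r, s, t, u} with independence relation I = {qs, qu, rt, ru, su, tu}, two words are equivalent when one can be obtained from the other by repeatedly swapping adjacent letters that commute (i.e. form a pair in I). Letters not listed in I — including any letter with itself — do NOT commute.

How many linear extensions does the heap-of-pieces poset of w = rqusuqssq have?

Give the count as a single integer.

drop 0:r onto floor
drop 1:q onto {0:r}
drop 2:u onto floor
drop 3:s onto {0:r}
drop 4:u onto {2:u}
drop 5:q onto {1:q}
drop 6:s onto {3:s}
drop 7:s onto {6:s}
drop 8:q onto {5:q}
ground layer = {0:r, 2:u}
drop-orders for the pieces not yet dropped (sum over which currently-grounded one goes next):
  1 to go: {4} 1  {7} 1  {8} 1
  2 to go: {2,4} 1  {4,7} 2  {4,8} 2  {5,8} 1  {6,7} 1  {7,8} 2
  3 to go: {1,5,8} 1  {2,4,7} 3  {2,4,8} 3  {3,6,7} 1  {4,5,8} 3  {4,6,7} 3  {4,7,8} 6  {5,7,8} 3  {6,7,8} 3
  4 to go: {1,4,5,8} 4  {1,5,7,8} 4  {2,4,5,8} 6  {2,4,6,7} 6  {2,4,7,8} 12  {3,4,6,7} 4  {3,6,7,8} 4  {4,5,7,8} 12  {4,6,7,8} 12  {5,6,7,8} 6
  5 to go: {1,2,4,5,8} 10  {1,4,5,7,8} 20  {1,5,6,7,8} 10  {2,3,4,6,7} 10  {2,4,5,7,8} 30  {2,4,6,7,8} 30  {3,4,6,7,8} 20  {3,5,6,7,8} 10  {4,5,6,7,8} 30
  6 to go: {1,2,4,5,7,8} 60  {1,3,5,6,7,8} 20  {1,4,5,6,7,8} 60  {2,3,4,6,7,8} 60  {2,4,5,6,7,8} 90  {3,4,5,6,7,8} 60
  7 to go: {0,1,3,5,6,7,8} 20  {1,2,4,5,6,7,8} 210  {1,3,4,5,6,7,8} 140  {2,3,4,5,6,7,8} 210
  if 0:r drops first: 560 orders
  if 2:u drops first: 160 orders
heap linearizations: 720

720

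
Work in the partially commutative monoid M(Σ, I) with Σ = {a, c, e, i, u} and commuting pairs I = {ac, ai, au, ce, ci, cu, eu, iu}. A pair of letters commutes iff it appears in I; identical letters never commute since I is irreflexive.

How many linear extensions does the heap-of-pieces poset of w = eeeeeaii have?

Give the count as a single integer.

3

drop 0:e onto floor
drop 1:e onto {0:e}
drop 2:e onto {1:e}
drop 3:e onto {2:e}
drop 4:e onto {3:e}
drop 5:a onto {4:e}
drop 6:i onto {4:e}
drop 7:i onto {6:i}
ground layer = {0:e}
drop-orders for the pieces not yet dropped (sum over which currently-grounded one goes next):
  1 to go: {5} 1  {7} 1
  2 to go: {5,7} 2  {6,7} 1
  3 to go: {5,6,7} 3
  4 to go: {4,5,6,7} 3
  5 to go: {3,4,5,6,7} 3
  6 to go: {2,3,4,5,6,7} 3
  if 0:e drops first: 3 orders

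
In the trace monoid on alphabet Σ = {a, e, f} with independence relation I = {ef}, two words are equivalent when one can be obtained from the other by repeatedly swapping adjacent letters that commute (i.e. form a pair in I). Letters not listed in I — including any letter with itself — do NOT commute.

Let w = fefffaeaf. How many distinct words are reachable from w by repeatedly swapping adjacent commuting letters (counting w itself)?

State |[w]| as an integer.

#0=f has no predecessor
#1=e has no predecessor
#2=f depends on [0:f]
#3=f depends on [2:f]
#4=f depends on [3:f]
#5=a depends on [1:e, 4:f]
#6=e depends on [5:a]
#7=a depends on [6:e]
#8=f depends on [7:a]
sources: [0:f, 1:e]
N(rest) = Σ N(rest − s) over sources s of rest; N(one piece) = 1:
  size 1 → [8]=1
  size 2 → [7,8]=1
  size 3 → [6,7,8]=1
  size 4 → [5,6,7,8]=1
  size 5 → [1,5,6,7,8]=1  [4,5,6,7,8]=1
  size 6 → [1,4,5,6,7,8]=2  [3,4,5,6,7,8]=1
  size 7 → [1,3,4,5,6,7,8]=3  [2,3,4,5,6,7,8]=1
  first=0(f) contributes 4
  first=1(e) contributes 1
|[w]| = 5

5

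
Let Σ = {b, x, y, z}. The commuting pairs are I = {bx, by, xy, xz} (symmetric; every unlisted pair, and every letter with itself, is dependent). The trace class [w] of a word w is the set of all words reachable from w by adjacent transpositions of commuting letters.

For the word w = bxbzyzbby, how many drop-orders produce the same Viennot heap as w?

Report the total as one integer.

piece 0:b — minimal
piece 1:x — minimal
piece 2:b rests on {0:b}
piece 3:z rests on {2:b}
piece 4:y rests on {3:z}
piece 5:z rests on {4:y}
piece 6:b rests on {5:z}
piece 7:b rests on {6:b}
piece 8:y rests on {5:z}
minimal pieces: {0:b, 1:x}
ways to finish when only these pieces remain (= sum over removing one remaining piece with nothing left below it):
  1 left: {1}→1  {7}→1  {8}→1
  2 left: {1,7}→2  {1,8}→2  {6,7}→1  {7,8}→2
  3 left: {1,6,7}→3  {1,7,8}→6  {6,7,8}→3
  4 left: {1,6,7,8}→12  {5,6,7,8}→3
  5 left: {1,5,6,7,8}→15  {4,5,6,7,8}→3
  6 left: {1,4,5,6,7,8}→18  {3,4,5,6,7,8}→3
  7 left: {1,3,4,5,6,7,8}→21  {2,3,4,5,6,7,8}→3
  placing 0:b first → 24 extensions
  placing 1:x first → 3 extensions
total linear extensions = 27

27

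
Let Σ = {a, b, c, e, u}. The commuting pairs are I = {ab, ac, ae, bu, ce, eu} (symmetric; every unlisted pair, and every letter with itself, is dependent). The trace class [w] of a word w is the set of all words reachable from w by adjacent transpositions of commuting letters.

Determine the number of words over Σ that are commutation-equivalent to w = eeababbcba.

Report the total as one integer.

#0=e has no predecessor
#1=e depends on [0:e]
#2=a has no predecessor
#3=b depends on [1:e]
#4=a depends on [2:a]
#5=b depends on [3:b]
#6=b depends on [5:b]
#7=c depends on [6:b]
#8=b depends on [7:c]
#9=a depends on [4:a]
sources: [0:e, 2:a]
N(rest) = Σ N(rest − s) over sources s of rest; N(one piece) = 1:
  size 1 → [8]=1  [9]=1
  size 2 → [4,9]=1  [7,8]=1  [8,9]=2
  size 3 → [2,4,9]=1  [4,8,9]=3  [6,7,8]=1  [7,8,9]=3
  size 4 → [2,4,8,9]=4  [4,7,8,9]=6  [5,6,7,8]=1  [6,7,8,9]=4
  size 5 → [2,4,7,8,9]=10  [3,5,6,7,8]=1  [4,6,7,8,9]=10  [5,6,7,8,9]=5
  size 6 → [1,3,5,6,7,8]=1  [2,4,6,7,8,9]=20  [3,5,6,7,8,9]=6  [4,5,6,7,8,9]=15
  size 7 → [0,1,3,5,6,7,8]=1  [1,3,5,6,7,8,9]=7  [2,4,5,6,7,8,9]=35  [3,4,5,6,7,8,9]=21
  size 8 → [0,1,3,5,6,7,8,9]=8  [1,3,4,5,6,7,8,9]=28  [2,3,4,5,6,7,8,9]=56
  first=0(e) contributes 84
  first=2(a) contributes 36
|[w]| = 120

120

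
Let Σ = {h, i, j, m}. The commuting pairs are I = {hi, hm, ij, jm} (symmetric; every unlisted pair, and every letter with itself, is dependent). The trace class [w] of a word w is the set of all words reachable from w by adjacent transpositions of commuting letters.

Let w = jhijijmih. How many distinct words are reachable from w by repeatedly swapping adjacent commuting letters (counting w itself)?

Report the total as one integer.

drop 0:j onto floor
drop 1:h onto {0:j}
drop 2:i onto floor
drop 3:j onto {1:h}
drop 4:i onto {2:i}
drop 5:j onto {3:j}
drop 6:m onto {4:i}
drop 7:i onto {6:m}
drop 8:h onto {5:j}
ground layer = {0:j, 2:i}
drop-orders for the pieces not yet dropped (sum over which currently-grounded one goes next):
  1 to go: {7} 1  {8} 1
  2 to go: {5,8} 1  {6,7} 1  {7,8} 2
  3 to go: {3,5,8} 1  {4,6,7} 1  {5,7,8} 3  {6,7,8} 3
  4 to go: {1,3,5,8} 1  {2,4,6,7} 1  {3,5,7,8} 4  {4,6,7,8} 4  {5,6,7,8} 6
  5 to go: {0,1,3,5,8} 1  {1,3,5,7,8} 5  {2,4,6,7,8} 5  {3,5,6,7,8} 10  {4,5,6,7,8} 10
  6 to go: {0,1,3,5,7,8} 6  {1,3,5,6,7,8} 15  {2,4,5,6,7,8} 15  {3,4,5,6,7,8} 20
  7 to go: {0,1,3,5,6,7,8} 21  {1,3,4,5,6,7,8} 35  {2,3,4,5,6,7,8} 35
  if 0:j drops first: 70 orders
  if 2:i drops first: 56 orders
heap linearizations: 126

126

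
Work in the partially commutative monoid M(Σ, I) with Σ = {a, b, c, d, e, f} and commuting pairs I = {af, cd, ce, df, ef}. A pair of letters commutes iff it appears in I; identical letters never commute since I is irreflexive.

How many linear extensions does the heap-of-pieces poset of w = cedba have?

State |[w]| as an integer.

3

0(c) covers ∅
1(e) covers ∅
2(d) covers 1:e
3(b) covers 0:c, 2:d
4(a) covers 3:b
floor of heap: 0:c, 1:e
completions by unplaced set U, small U first (add the entries for U minus each lowest piece of U):
  |U|=1: {4}:1
  |U|=2: {3,4}:1
  |U|=3: {0,3,4}:1  {2,3,4}:1
  start at 0(c): 1
  start at 1(e): 2
sum over floor = 3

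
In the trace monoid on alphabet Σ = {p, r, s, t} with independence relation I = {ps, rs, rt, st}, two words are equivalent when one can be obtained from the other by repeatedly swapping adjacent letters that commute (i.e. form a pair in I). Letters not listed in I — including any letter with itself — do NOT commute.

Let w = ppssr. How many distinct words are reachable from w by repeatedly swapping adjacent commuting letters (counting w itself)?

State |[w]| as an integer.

10

piece 0:p — minimal
piece 1:p rests on {0:p}
piece 2:s — minimal
piece 3:s rests on {2:s}
piece 4:r rests on {1:p}
minimal pieces: {0:p, 2:s}
ways to finish when only these pieces remain (= sum over removing one remaining piece with nothing left below it):
  1 left: {3}→1  {4}→1
  2 left: {1,4}→1  {2,3}→1  {3,4}→2
  3 left: {0,1,4}→1  {1,3,4}→3  {2,3,4}→3
  placing 0:p first → 6 extensions
  placing 2:s first → 4 extensions
total linear extensions = 10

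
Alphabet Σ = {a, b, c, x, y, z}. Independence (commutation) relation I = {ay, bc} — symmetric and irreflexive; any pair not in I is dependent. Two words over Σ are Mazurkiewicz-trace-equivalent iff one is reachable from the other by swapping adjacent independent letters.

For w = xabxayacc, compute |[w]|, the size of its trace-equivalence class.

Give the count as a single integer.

#0=x has no predecessor
#1=a depends on [0:x]
#2=b depends on [1:a]
#3=x depends on [2:b]
#4=a depends on [3:x]
#5=y depends on [3:x]
#6=a depends on [4:a]
#7=c depends on [5:y, 6:a]
#8=c depends on [7:c]
sources: [0:x]
N(rest) = Σ N(rest − s) over sources s of rest; N(one piece) = 1:
  size 1 → [8]=1
  size 2 → [7,8]=1
  size 3 → [5,7,8]=1  [6,7,8]=1
  size 4 → [4,6,7,8]=1  [5,6,7,8]=2
  size 5 → [4,5,6,7,8]=3
  size 6 → [3,4,5,6,7,8]=3
  size 7 → [2,3,4,5,6,7,8]=3
  first=0(x) contributes 3

3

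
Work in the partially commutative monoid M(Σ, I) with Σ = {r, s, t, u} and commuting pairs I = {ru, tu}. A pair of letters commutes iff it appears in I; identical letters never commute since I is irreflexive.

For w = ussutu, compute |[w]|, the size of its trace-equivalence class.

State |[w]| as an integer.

drop 0:u onto floor
drop 1:s onto {0:u}
drop 2:s onto {1:s}
drop 3:u onto {2:s}
drop 4:t onto {2:s}
drop 5:u onto {3:u}
ground layer = {0:u}
drop-orders for the pieces not yet dropped (sum over which currently-grounded one goes next):
  1 to go: {4} 1  {5} 1
  2 to go: {3,5} 1  {4,5} 2
  3 to go: {3,4,5} 3
  4 to go: {2,3,4,5} 3
  if 0:u drops first: 3 orders

3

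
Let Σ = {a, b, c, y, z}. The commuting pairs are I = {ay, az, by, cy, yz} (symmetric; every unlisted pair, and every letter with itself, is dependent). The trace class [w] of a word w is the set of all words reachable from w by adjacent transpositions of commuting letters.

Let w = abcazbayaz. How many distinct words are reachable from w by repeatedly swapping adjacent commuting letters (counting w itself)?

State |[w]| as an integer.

60

#0=a has no predecessor
#1=b depends on [0:a]
#2=c depends on [1:b]
#3=a depends on [2:c]
#4=z depends on [2:c]
#5=b depends on [3:a, 4:z]
#6=a depends on [5:b]
#7=y has no predecessor
#8=a depends on [6:a]
#9=z depends on [5:b]
sources: [0:a, 7:y]
N(rest) = Σ N(rest − s) over sources s of rest; N(one piece) = 1:
  size 1 → [7]=1  [8]=1  [9]=1
  size 2 → [6,8]=1  [7,8]=2  [7,9]=2  [8,9]=2
  size 3 → [6,7,8]=3  [6,8,9]=3  [7,8,9]=6
  size 4 → [5,6,8,9]=3  [6,7,8,9]=12
  size 5 → [3,5,6,8,9]=3  [4,5,6,8,9]=3  [5,6,7,8,9]=15
  size 6 → [3,4,5,6,8,9]=6  [3,5,6,7,8,9]=18  [4,5,6,7,8,9]=18
  size 7 → [2,3,4,5,6,8,9]=6  [3,4,5,6,7,8,9]=42
  size 8 → [1,2,3,4,5,6,8,9]=6  [2,3,4,5,6,7,8,9]=48
  first=0(a) contributes 54
  first=7(y) contributes 6
|[w]| = 60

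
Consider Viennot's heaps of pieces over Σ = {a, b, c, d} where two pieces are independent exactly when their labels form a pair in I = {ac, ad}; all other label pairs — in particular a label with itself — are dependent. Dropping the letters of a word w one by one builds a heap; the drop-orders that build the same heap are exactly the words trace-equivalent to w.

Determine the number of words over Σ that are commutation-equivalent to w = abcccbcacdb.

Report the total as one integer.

4

0(a) covers ∅
1(b) covers 0:a
2(c) covers 1:b
3(c) covers 2:c
4(c) covers 3:c
5(b) covers 4:c
6(c) covers 5:b
7(a) covers 5:b
8(c) covers 6:c
9(d) covers 8:c
10(b) covers 7:a, 9:d
floor of heap: 0:a
completions by unplaced set U, small U first (add the entries for U minus each lowest piece of U):
  |U|=1: {10}:1
  |U|=2: {7,10}:1  {9,10}:1
  |U|=3: {7,9,10}:2  {8,9,10}:1
  |U|=4: {6,8,9,10}:1  {7,8,9,10}:3
  |U|=5: {6,7,8,9,10}:4
  |U|=6: {5,6,7,8,9,10}:4
  |U|=7: {4,5,6,7,8,9,10}:4
  |U|=8: {3,4,5,6,7,8,9,10}:4
  |U|=9: {2,3,4,5,6,7,8,9,10}:4
  start at 0(a): 4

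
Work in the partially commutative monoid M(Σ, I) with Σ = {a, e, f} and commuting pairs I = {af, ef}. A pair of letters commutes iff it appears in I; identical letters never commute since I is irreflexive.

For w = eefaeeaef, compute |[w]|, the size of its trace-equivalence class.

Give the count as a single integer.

36

#0=e has no predecessor
#1=e depends on [0:e]
#2=f has no predecessor
#3=a depends on [1:e]
#4=e depends on [3:a]
#5=e depends on [4:e]
#6=a depends on [5:e]
#7=e depends on [6:a]
#8=f depends on [2:f]
sources: [0:e, 2:f]
N(rest) = Σ N(rest − s) over sources s of rest; N(one piece) = 1:
  size 1 → [7]=1  [8]=1
  size 2 → [2,8]=1  [6,7]=1  [7,8]=2
  size 3 → [2,7,8]=3  [5,6,7]=1  [6,7,8]=3
  size 4 → [2,6,7,8]=6  [4,5,6,7]=1  [5,6,7,8]=4
  size 5 → [2,5,6,7,8]=10  [3,4,5,6,7]=1  [4,5,6,7,8]=5
  size 6 → [1,3,4,5,6,7]=1  [2,4,5,6,7,8]=15  [3,4,5,6,7,8]=6
  size 7 → [0,1,3,4,5,6,7]=1  [1,3,4,5,6,7,8]=7  [2,3,4,5,6,7,8]=21
  first=0(e) contributes 28
  first=2(f) contributes 8
|[w]| = 36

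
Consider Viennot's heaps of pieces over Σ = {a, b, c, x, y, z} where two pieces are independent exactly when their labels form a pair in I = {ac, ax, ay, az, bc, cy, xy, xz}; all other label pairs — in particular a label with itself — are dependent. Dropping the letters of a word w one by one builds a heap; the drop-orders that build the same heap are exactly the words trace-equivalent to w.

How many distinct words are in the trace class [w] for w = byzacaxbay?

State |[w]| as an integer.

30

#0=b has no predecessor
#1=y depends on [0:b]
#2=z depends on [1:y]
#3=a depends on [0:b]
#4=c depends on [2:z]
#5=a depends on [3:a]
#6=x depends on [4:c]
#7=b depends on [5:a, 6:x]
#8=a depends on [7:b]
#9=y depends on [7:b]
sources: [0:b]
N(rest) = Σ N(rest − s) over sources s of rest; N(one piece) = 1:
  size 1 → [8]=1  [9]=1
  size 2 → [8,9]=2
  size 3 → [7,8,9]=2
  size 4 → [5,7,8,9]=2  [6,7,8,9]=2
  size 5 → [3,5,7,8,9]=2  [4,6,7,8,9]=2  [5,6,7,8,9]=4
  size 6 → [2,4,6,7,8,9]=2  [3,5,6,7,8,9]=6  [4,5,6,7,8,9]=6
  size 7 → [1,2,4,6,7,8,9]=2  [2,4,5,6,7,8,9]=8  [3,4,5,6,7,8,9]=12
  size 8 → [1,2,4,5,6,7,8,9]=10  [2,3,4,5,6,7,8,9]=20
  first=0(b) contributes 30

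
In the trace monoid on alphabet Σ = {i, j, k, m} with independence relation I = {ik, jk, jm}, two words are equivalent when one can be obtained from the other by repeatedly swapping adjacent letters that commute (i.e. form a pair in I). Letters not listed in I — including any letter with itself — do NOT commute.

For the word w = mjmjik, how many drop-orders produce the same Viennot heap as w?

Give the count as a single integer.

drop 0:m onto floor
drop 1:j onto floor
drop 2:m onto {0:m}
drop 3:j onto {1:j}
drop 4:i onto {2:m, 3:j}
drop 5:k onto {2:m}
ground layer = {0:m, 1:j}
drop-orders for the pieces not yet dropped (sum over which currently-grounded one goes next):
  1 to go: {4} 1  {5} 1
  2 to go: {3,4} 1  {4,5} 2
  3 to go: {1,3,4} 1  {2,4,5} 2  {3,4,5} 3
  4 to go: {0,2,4,5} 2  {1,3,4,5} 4  {2,3,4,5} 5
  if 0:m drops first: 9 orders
  if 1:j drops first: 7 orders
heap linearizations: 16

16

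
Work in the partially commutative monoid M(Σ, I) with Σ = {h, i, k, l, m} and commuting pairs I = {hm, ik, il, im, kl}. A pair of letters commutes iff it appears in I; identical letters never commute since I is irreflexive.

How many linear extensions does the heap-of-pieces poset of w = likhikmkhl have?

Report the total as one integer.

24

drop 0:l onto floor
drop 1:i onto floor
drop 2:k onto floor
drop 3:h onto {0:l, 1:i, 2:k}
drop 4:i onto {3:h}
drop 5:k onto {3:h}
drop 6:m onto {5:k}
drop 7:k onto {6:m}
drop 8:h onto {4:i, 7:k}
drop 9:l onto {8:h}
ground layer = {0:l, 1:i, 2:k}
drop-orders for the pieces not yet dropped (sum over which currently-grounded one goes next):
  1 to go: {9} 1
  2 to go: {8,9} 1
  3 to go: {4,8,9} 1  {7,8,9} 1
  4 to go: {4,7,8,9} 2  {6,7,8,9} 1
  5 to go: {4,6,7,8,9} 3  {5,6,7,8,9} 1
  6 to go: {4,5,6,7,8,9} 4
  7 to go: {3,4,5,6,7,8,9} 4
  8 to go: {0,3,4,5,6,7,8,9} 4  {1,3,4,5,6,7,8,9} 4  {2,3,4,5,6,7,8,9} 4
  if 0:l drops first: 8 orders
  if 1:i drops first: 8 orders
  if 2:k drops first: 8 orders
heap linearizations: 24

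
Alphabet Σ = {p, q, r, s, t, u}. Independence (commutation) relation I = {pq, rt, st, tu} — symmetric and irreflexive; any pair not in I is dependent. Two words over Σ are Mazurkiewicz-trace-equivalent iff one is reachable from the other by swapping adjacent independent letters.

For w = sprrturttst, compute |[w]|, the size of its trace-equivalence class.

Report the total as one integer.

126

piece 0:s — minimal
piece 1:p rests on {0:s}
piece 2:r rests on {1:p}
piece 3:r rests on {2:r}
piece 4:t rests on {1:p}
piece 5:u rests on {3:r}
piece 6:r rests on {5:u}
piece 7:t rests on {4:t}
piece 8:t rests on {7:t}
piece 9:s rests on {6:r}
piece 10:t rests on {8:t}
minimal pieces: {0:s}
ways to finish when only these pieces remain (= sum over removing one remaining piece with nothing left below it):
  1 left: {9}→1  {10}→1
  2 left: {6,9}→1  {8,10}→1  {9,10}→2
  3 left: {5,6,9}→1  {6,9,10}→3  {7,8,10}→1  {8,9,10}→3
  4 left: {3,5,6,9}→1  {4,7,8,10}→1  {5,6,9,10}→4  {6,8,9,10}→6  {7,8,9,10}→4
  5 left: {2,3,5,6,9}→1  {3,5,6,9,10}→5  {4,7,8,9,10}→5  {5,6,8,9,10}→10  {6,7,8,9,10}→10
  6 left: {2,3,5,6,9,10}→6  {3,5,6,8,9,10}→15  {4,6,7,8,9,10}→15  {5,6,7,8,9,10}→20
  7 left: {2,3,5,6,8,9,10}→21  {3,5,6,7,8,9,10}→35  {4,5,6,7,8,9,10}→35
  8 left: {2,3,5,6,7,8,9,10}→56  {3,4,5,6,7,8,9,10}→70
  9 left: {2,3,4,5,6,7,8,9,10}→126
  placing 0:s first → 126 extensions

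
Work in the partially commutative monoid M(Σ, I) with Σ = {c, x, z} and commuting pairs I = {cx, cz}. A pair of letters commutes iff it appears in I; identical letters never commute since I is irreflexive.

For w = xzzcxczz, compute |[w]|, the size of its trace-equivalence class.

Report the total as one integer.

#0=x has no predecessor
#1=z depends on [0:x]
#2=z depends on [1:z]
#3=c has no predecessor
#4=x depends on [2:z]
#5=c depends on [3:c]
#6=z depends on [4:x]
#7=z depends on [6:z]
sources: [0:x, 3:c]
N(rest) = Σ N(rest − s) over sources s of rest; N(one piece) = 1:
  size 1 → [5]=1  [7]=1
  size 2 → [3,5]=1  [5,7]=2  [6,7]=1
  size 3 → [3,5,7]=3  [4,6,7]=1  [5,6,7]=3
  size 4 → [2,4,6,7]=1  [3,5,6,7]=6  [4,5,6,7]=4
  size 5 → [1,2,4,6,7]=1  [2,4,5,6,7]=5  [3,4,5,6,7]=10
  size 6 → [0,1,2,4,6,7]=1  [1,2,4,5,6,7]=6  [2,3,4,5,6,7]=15
  first=0(x) contributes 21
  first=3(c) contributes 7
|[w]| = 28

28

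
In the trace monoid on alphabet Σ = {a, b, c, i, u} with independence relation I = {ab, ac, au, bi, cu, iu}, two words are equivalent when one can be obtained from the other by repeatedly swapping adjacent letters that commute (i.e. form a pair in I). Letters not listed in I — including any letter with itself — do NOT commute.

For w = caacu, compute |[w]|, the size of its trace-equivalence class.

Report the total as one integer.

piece 0:c — minimal
piece 1:a — minimal
piece 2:a rests on {1:a}
piece 3:c rests on {0:c}
piece 4:u — minimal
minimal pieces: {0:c, 1:a, 4:u}
ways to finish when only these pieces remain (= sum over removing one remaining piece with nothing left below it):
  1 left: {2}→1  {3}→1  {4}→1
  2 left: {0,3}→1  {1,2}→1  {2,3}→2  {2,4}→2  {3,4}→2
  3 left: {0,2,3}→3  {0,3,4}→3  {1,2,3}→3  {1,2,4}→3  {2,3,4}→6
  placing 0:c first → 12 extensions
  placing 1:a first → 12 extensions
  placing 4:u first → 6 extensions
total linear extensions = 30

30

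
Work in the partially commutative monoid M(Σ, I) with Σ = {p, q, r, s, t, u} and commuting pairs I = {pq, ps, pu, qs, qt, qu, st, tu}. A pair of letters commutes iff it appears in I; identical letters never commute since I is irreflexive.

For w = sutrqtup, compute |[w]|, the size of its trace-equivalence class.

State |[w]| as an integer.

36

piece 0:s — minimal
piece 1:u rests on {0:s}
piece 2:t — minimal
piece 3:r rests on {1:u, 2:t}
piece 4:q rests on {3:r}
piece 5:t rests on {3:r}
piece 6:u rests on {3:r}
piece 7:p rests on {5:t}
minimal pieces: {0:s, 2:t}
ways to finish when only these pieces remain (= sum over removing one remaining piece with nothing left below it):
  1 left: {4}→1  {6}→1  {7}→1
  2 left: {4,6}→2  {4,7}→2  {5,7}→1  {6,7}→2
  3 left: {4,5,7}→3  {4,6,7}→6  {5,6,7}→3
  4 left: {4,5,6,7}→12
  5 left: {3,4,5,6,7}→12
  6 left: {1,3,4,5,6,7}→12  {2,3,4,5,6,7}→12
  placing 0:s first → 24 extensions
  placing 2:t first → 12 extensions
total linear extensions = 36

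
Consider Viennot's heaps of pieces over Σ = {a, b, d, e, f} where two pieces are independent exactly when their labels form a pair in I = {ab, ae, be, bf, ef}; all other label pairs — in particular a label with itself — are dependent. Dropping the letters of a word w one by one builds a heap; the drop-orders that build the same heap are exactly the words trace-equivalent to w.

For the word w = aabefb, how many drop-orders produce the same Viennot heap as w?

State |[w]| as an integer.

60

#0=a has no predecessor
#1=a depends on [0:a]
#2=b has no predecessor
#3=e has no predecessor
#4=f depends on [1:a]
#5=b depends on [2:b]
sources: [0:a, 2:b, 3:e]
N(rest) = Σ N(rest − s) over sources s of rest; N(one piece) = 1:
  size 1 → [3]=1  [4]=1  [5]=1
  size 2 → [1,4]=1  [2,5]=1  [3,4]=2  [3,5]=2  [4,5]=2
  size 3 → [0,1,4]=1  [1,3,4]=3  [1,4,5]=3  [2,3,5]=3  [2,4,5]=3  [3,4,5]=6
  size 4 → [0,1,3,4]=4  [0,1,4,5]=4  [1,2,4,5]=6  [1,3,4,5]=12  [2,3,4,5]=12
  first=0(a) contributes 30
  first=2(b) contributes 20
  first=3(e) contributes 10
|[w]| = 60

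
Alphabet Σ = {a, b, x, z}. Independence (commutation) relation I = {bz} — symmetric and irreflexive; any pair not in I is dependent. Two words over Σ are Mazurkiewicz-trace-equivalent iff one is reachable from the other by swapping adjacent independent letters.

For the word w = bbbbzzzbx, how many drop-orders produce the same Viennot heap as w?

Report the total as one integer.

drop 0:b onto floor
drop 1:b onto {0:b}
drop 2:b onto {1:b}
drop 3:b onto {2:b}
drop 4:z onto floor
drop 5:z onto {4:z}
drop 6:z onto {5:z}
drop 7:b onto {3:b}
drop 8:x onto {6:z, 7:b}
ground layer = {0:b, 4:z}
drop-orders for the pieces not yet dropped (sum over which currently-grounded one goes next):
  1 to go: {8} 1
  2 to go: {6,8} 1  {7,8} 1
  3 to go: {3,7,8} 1  {5,6,8} 1  {6,7,8} 2
  4 to go: {2,3,7,8} 1  {3,6,7,8} 3  {4,5,6,8} 1  {5,6,7,8} 3
  5 to go: {1,2,3,7,8} 1  {2,3,6,7,8} 4  {3,5,6,7,8} 6  {4,5,6,7,8} 4
  6 to go: {0,1,2,3,7,8} 1  {1,2,3,6,7,8} 5  {2,3,5,6,7,8} 10  {3,4,5,6,7,8} 10
  7 to go: {0,1,2,3,6,7,8} 6  {1,2,3,5,6,7,8} 15  {2,3,4,5,6,7,8} 20
  if 0:b drops first: 35 orders
  if 4:z drops first: 21 orders
heap linearizations: 56

56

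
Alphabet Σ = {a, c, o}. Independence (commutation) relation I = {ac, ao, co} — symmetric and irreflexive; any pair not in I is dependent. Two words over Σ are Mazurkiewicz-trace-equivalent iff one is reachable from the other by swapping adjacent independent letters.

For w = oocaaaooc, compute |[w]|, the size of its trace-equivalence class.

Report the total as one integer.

1260

drop 0:o onto floor
drop 1:o onto {0:o}
drop 2:c onto floor
drop 3:a onto floor
drop 4:a onto {3:a}
drop 5:a onto {4:a}
drop 6:o onto {1:o}
drop 7:o onto {6:o}
drop 8:c onto {2:c}
ground layer = {0:o, 2:c, 3:a}
drop-orders for the pieces not yet dropped (sum over which currently-grounded one goes next):
  1 to go: {5} 1  {7} 1  {8} 1
  2 to go: {2,8} 1  {4,5} 1  {5,7} 2  {5,8} 2  {6,7} 1  {7,8} 2
  3 to go: {1,6,7} 1  {2,5,8} 3  {2,7,8} 3  {3,4,5} 1  {4,5,7} 3  {4,5,8} 3  {5,6,7} 3  {5,7,8} 6  {6,7,8} 3
  4 to go: {0,1,6,7} 1  {1,5,6,7} 4  {1,6,7,8} 4  {2,4,5,8} 6  {2,5,7,8} 12  {2,6,7,8} 6  {3,4,5,7} 4  {3,4,5,8} 4  {4,5,6,7} 6  {4,5,7,8} 12  {5,6,7,8} 12
  5 to go: {0,1,5,6,7} 5  {0,1,6,7,8} 5  {1,2,6,7,8} 10  {1,4,5,6,7} 10  {1,5,6,7,8} 20  {2,3,4,5,8} 10  {2,4,5,7,8} 30  {2,5,6,7,8} 30  {3,4,5,6,7} 10  {3,4,5,7,8} 20  {4,5,6,7,8} 30
  6 to go: {0,1,2,6,7,8} 15  {0,1,4,5,6,7} 15  {0,1,5,6,7,8} 30  {1,2,5,6,7,8} 60  {1,3,4,5,6,7} 20  {1,4,5,6,7,8} 60  {2,3,4,5,7,8} 60  {2,4,5,6,7,8} 90  {3,4,5,6,7,8} 60
  7 to go: {0,1,2,5,6,7,8} 105  {0,1,3,4,5,6,7} 35  {0,1,4,5,6,7,8} 105  {1,2,4,5,6,7,8} 210  {1,3,4,5,6,7,8} 140  {2,3,4,5,6,7,8} 210
  if 0:o drops first: 560 orders
  if 2:c drops first: 280 orders
  if 3:a drops first: 420 orders
heap linearizations: 1260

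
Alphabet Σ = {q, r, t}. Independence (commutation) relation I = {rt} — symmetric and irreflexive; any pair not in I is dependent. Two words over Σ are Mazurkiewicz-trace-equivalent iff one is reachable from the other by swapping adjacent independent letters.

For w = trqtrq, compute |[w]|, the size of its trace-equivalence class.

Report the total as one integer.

4

piece 0:t — minimal
piece 1:r — minimal
piece 2:q rests on {0:t, 1:r}
piece 3:t rests on {2:q}
piece 4:r rests on {2:q}
piece 5:q rests on {3:t, 4:r}
minimal pieces: {0:t, 1:r}
ways to finish when only these pieces remain (= sum over removing one remaining piece with nothing left below it):
  1 left: {5}→1
  2 left: {3,5}→1  {4,5}→1
  3 left: {3,4,5}→2
  4 left: {2,3,4,5}→2
  placing 0:t first → 2 extensions
  placing 1:r first → 2 extensions
total linear extensions = 4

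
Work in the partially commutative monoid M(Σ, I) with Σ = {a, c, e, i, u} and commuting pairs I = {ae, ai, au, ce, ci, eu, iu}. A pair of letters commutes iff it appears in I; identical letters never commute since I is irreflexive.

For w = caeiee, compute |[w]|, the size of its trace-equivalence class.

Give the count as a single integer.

0(c) covers ∅
1(a) covers 0:c
2(e) covers ∅
3(i) covers 2:e
4(e) covers 3:i
5(e) covers 4:e
floor of heap: 0:c, 2:e
completions by unplaced set U, small U first (add the entries for U minus each lowest piece of U):
  |U|=1: {1}:1  {5}:1
  |U|=2: {0,1}:1  {1,5}:2  {4,5}:1
  |U|=3: {0,1,5}:3  {1,4,5}:3  {3,4,5}:1
  |U|=4: {0,1,4,5}:6  {1,3,4,5}:4  {2,3,4,5}:1
  start at 0(c): 5
  start at 2(e): 10
sum over floor = 15

15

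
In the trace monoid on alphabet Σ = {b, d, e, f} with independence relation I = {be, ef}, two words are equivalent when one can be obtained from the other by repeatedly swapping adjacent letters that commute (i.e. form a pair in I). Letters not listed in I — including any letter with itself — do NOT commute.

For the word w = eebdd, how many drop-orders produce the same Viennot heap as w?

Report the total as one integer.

3

drop 0:e onto floor
drop 1:e onto {0:e}
drop 2:b onto floor
drop 3:d onto {1:e, 2:b}
drop 4:d onto {3:d}
ground layer = {0:e, 2:b}
drop-orders for the pieces not yet dropped (sum over which currently-grounded one goes next):
  1 to go: {4} 1
  2 to go: {3,4} 1
  3 to go: {1,3,4} 1  {2,3,4} 1
  if 0:e drops first: 2 orders
  if 2:b drops first: 1 orders
heap linearizations: 3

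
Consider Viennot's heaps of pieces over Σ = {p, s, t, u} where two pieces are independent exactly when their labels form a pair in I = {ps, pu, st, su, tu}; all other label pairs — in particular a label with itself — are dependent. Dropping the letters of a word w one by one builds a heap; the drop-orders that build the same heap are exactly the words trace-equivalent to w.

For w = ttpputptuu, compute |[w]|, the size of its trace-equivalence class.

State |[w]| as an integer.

120

drop 0:t onto floor
drop 1:t onto {0:t}
drop 2:p onto {1:t}
drop 3:p onto {2:p}
drop 4:u onto floor
drop 5:t onto {3:p}
drop 6:p onto {5:t}
drop 7:t onto {6:p}
drop 8:u onto {4:u}
drop 9:u onto {8:u}
ground layer = {0:t, 4:u}
drop-orders for the pieces not yet dropped (sum over which currently-grounded one goes next):
  1 to go: {7} 1  {9} 1
  2 to go: {6,7} 1  {7,9} 2  {8,9} 1
  3 to go: {4,8,9} 1  {5,6,7} 1  {6,7,9} 3  {7,8,9} 3
  4 to go: {3,5,6,7} 1  {4,7,8,9} 4  {5,6,7,9} 4  {6,7,8,9} 6
  5 to go: {2,3,5,6,7} 1  {3,5,6,7,9} 5  {4,6,7,8,9} 10  {5,6,7,8,9} 10
  6 to go: {1,2,3,5,6,7} 1  {2,3,5,6,7,9} 6  {3,5,6,7,8,9} 15  {4,5,6,7,8,9} 20
  7 to go: {0,1,2,3,5,6,7} 1  {1,2,3,5,6,7,9} 7  {2,3,5,6,7,8,9} 21  {3,4,5,6,7,8,9} 35
  8 to go: {0,1,2,3,5,6,7,9} 8  {1,2,3,5,6,7,8,9} 28  {2,3,4,5,6,7,8,9} 56
  if 0:t drops first: 84 orders
  if 4:u drops first: 36 orders
heap linearizations: 120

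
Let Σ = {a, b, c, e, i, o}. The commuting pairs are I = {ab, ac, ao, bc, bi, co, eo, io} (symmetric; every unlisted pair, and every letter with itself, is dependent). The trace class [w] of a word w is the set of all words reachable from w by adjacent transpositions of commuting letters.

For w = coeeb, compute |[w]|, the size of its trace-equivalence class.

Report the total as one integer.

piece 0:c — minimal
piece 1:o — minimal
piece 2:e rests on {0:c}
piece 3:e rests on {2:e}
piece 4:b rests on {1:o, 3:e}
minimal pieces: {0:c, 1:o}
ways to finish when only these pieces remain (= sum over removing one remaining piece with nothing left below it):
  1 left: {4}→1
  2 left: {1,4}→1  {3,4}→1
  3 left: {1,3,4}→2  {2,3,4}→1
  placing 0:c first → 3 extensions
  placing 1:o first → 1 extensions
total linear extensions = 4

4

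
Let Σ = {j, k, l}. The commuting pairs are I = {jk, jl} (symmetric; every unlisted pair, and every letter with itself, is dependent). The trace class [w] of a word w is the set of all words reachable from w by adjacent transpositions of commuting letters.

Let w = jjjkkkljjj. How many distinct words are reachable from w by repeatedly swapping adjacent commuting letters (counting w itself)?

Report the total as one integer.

#0=j has no predecessor
#1=j depends on [0:j]
#2=j depends on [1:j]
#3=k has no predecessor
#4=k depends on [3:k]
#5=k depends on [4:k]
#6=l depends on [5:k]
#7=j depends on [2:j]
#8=j depends on [7:j]
#9=j depends on [8:j]
sources: [0:j, 3:k]
N(rest) = Σ N(rest − s) over sources s of rest; N(one piece) = 1:
  size 1 → [6]=1  [9]=1
  size 2 → [5,6]=1  [6,9]=2  [8,9]=1
  size 3 → [4,5,6]=1  [5,6,9]=3  [6,8,9]=3  [7,8,9]=1
  size 4 → [2,7,8,9]=1  [3,4,5,6]=1  [4,5,6,9]=4  [5,6,8,9]=6  [6,7,8,9]=4
  size 5 → [1,2,7,8,9]=1  [2,6,7,8,9]=5  [3,4,5,6,9]=5  [4,5,6,8,9]=10  [5,6,7,8,9]=10
  size 6 → [0,1,2,7,8,9]=1  [1,2,6,7,8,9]=6  [2,5,6,7,8,9]=15  [3,4,5,6,8,9]=15  [4,5,6,7,8,9]=20
  size 7 → [0,1,2,6,7,8,9]=7  [1,2,5,6,7,8,9]=21  [2,4,5,6,7,8,9]=35  [3,4,5,6,7,8,9]=35
  size 8 → [0,1,2,5,6,7,8,9]=28  [1,2,4,5,6,7,8,9]=56  [2,3,4,5,6,7,8,9]=70
  first=0(j) contributes 126
  first=3(k) contributes 84
|[w]| = 210

210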